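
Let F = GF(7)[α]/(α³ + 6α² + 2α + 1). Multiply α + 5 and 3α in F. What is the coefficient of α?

Multiply in GF(7)[α]: (α + 5)·(3α) = 3α² + α.
Reduced: 3α² + α.

1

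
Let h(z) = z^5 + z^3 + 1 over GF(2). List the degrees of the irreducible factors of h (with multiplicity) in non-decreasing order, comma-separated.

5

Roots in GF(2): h(0) = 1; h(1) = 1.
Complete factorization: h(z) = (z^5 + z^3 + 1).
Factor degrees with multiplicity: 5 = 5.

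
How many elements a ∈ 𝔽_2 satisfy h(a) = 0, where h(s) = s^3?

Evaluate at each of the 2 elements of 𝔽_2:
h(0) = 0 → root; h(1) = 1.
Roots: {0}.

1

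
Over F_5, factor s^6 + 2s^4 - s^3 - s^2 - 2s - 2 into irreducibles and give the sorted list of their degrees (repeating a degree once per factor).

2, 4

Write f(s) = s^6 + 2s^4 - s^3 - s^2 - 2s - 2.
Roots in F_5: f(0) = 3; f(1) = 2; f(2) = 3; f(3) = 2; f(4) = 3.
Complete factorization: f(s) = (s^2 + 2)·(s^4 - s - 1).
Factor degrees with multiplicity: 2 + 4 = 6.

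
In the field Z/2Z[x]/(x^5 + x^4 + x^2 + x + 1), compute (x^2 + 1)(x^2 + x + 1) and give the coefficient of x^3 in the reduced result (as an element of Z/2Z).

Multiply in Z/2Z[x]: (x^2 + 1)·(x^2 + x + 1) = x^4 + x^3 + x + 1.
Reduced: x^4 + x^3 + x + 1.

1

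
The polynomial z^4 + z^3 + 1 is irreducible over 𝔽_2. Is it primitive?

Write f(z) = z^4 + z^3 + 1.
|GF(2^4)^×| = 2^4 − 1 = 15. Prime factorization: 15 = 3·5.
f is primitive ⇔ z has order 15 in GF(2)[z]/(f), i.e. z^(15/q) ≠ 1 for each prime q | 15.
z^(5) mod f = z^3 + z + 1.
z^(3) mod f = z^3.
None equal 1, so z has full order 15; f is primitive.

Yes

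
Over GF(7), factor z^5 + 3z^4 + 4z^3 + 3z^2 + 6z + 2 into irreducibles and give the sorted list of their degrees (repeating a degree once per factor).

Write f(z) = z^5 + 3z^4 + 4z^3 + 3z^2 + 6z + 2.
Linear factors from roots: (z + 2).
Complete factorization: f(z) = (z + 2)·(z^2 + 3z + 5)·(z^2 + 5z + 3).
Factor degrees with multiplicity: 1 + 2 + 2 = 5.

1, 2, 2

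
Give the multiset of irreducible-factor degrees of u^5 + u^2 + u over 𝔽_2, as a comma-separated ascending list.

Write g(u) = u^5 + u^2 + u.
Roots in 𝔽_2: g(0) = 0 → root; g(1) = 1.
Linear factors from roots: (u).
Complete factorization: g(u) = (u)·(u^4 + u + 1).
Factor degrees with multiplicity: 1 + 4 = 5.

1, 4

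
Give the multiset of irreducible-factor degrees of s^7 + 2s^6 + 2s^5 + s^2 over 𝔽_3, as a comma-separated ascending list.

1, 1, 1, 1, 1, 2

Write g(s) = s^7 + 2s^6 + 2s^5 + s^2.
Roots in 𝔽_3: g(0) = 0 → root; g(1) = 0 → root; g(2) = 0 → root.
Linear factors from roots: (s), (s + 2), (s + 1).
Complete factorization: g(s) = (s + 2)·(s)^2·(s + 1)^2·(s^2 + s + 2).
Factor degrees with multiplicity: 1 + 1 + 1 + 1 + 1 + 2 = 7.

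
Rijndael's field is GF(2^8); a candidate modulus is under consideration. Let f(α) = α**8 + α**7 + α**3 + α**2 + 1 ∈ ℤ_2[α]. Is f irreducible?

Check for roots in ℤ_2: f(0) = 1; f(1) = 1.
No roots, so no linear factors.
Monic irreducibles of degree 2 over GF(2): α**2 + α + 1.
None of them divide f (all give nonzero remainder).
Monic irreducibles of degree 3 over GF(2): α**3 + α + 1, α**3 + α**2 + 1.
None of them divide f (all give nonzero remainder).
Monic irreducibles of degree 4 over GF(2): α**4 + α + 1, α**4 + α**3 + 1, α**4 + α**3 + α**2 + α + 1.
None of them divide f (all give nonzero remainder).
No irreducible factor of degree ≤ 4 exists, so f is irreducible over GF(2).

Yes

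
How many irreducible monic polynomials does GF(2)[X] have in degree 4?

x^(2^4) − x is the product of all monic irreducibles of degree dividing 4; Möbius inversion gives N = (1/4) Σ μ(4/d)·2^d.
Divisors of 4: 1, 2, 4; μ(4/d) for each: 0, -1, 1.
Σ = − 2^2 + 2^4 = 12.
N = 12/4 = 3.

3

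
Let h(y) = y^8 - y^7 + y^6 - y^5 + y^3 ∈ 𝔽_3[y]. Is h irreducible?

No

Check for roots in 𝔽_3: h(0) = 0 → root; h(1) = 1; h(2) = 0 → root.
h(0) = 0, so (y) divides h(y); h is reducible.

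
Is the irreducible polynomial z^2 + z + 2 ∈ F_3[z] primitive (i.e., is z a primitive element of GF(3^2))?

Yes

Write f(z) = z^2 + z + 2.
|GF(3^2)^×| = 3^2 − 1 = 8. Prime factorization: 8 = 2^3.
f is primitive ⇔ z has order 8 in GF(3)[z]/(f), i.e. z^(8/q) ≠ 1 for each prime q | 8.
z^(4) mod f = 2.
None equal 1, so z has full order 8; f is primitive.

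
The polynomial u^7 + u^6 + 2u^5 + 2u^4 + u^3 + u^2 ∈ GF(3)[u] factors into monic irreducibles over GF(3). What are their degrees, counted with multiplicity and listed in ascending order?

Write g(u) = u^7 + u^6 + 2u^5 + 2u^4 + u^3 + u^2.
Roots in GF(3): g(0) = 0 → root; g(1) = 2; g(2) = 0 → root.
Linear factors from roots: (u), (u + 1).
Complete factorization: g(u) = (u + 1)·(u)^2·(u^2 + 1)^2.
Factor degrees with multiplicity: 1 + 1 + 1 + 2 + 2 = 7.

1, 1, 1, 2, 2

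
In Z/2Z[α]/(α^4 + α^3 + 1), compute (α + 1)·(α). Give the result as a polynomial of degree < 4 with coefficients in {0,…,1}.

Multiply in Z/2Z[α]: (α + 1)·(α) = α^2 + α.
Reduced: α^2 + α.

α^2 + α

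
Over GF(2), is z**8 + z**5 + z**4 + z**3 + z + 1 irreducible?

No

Write P(z) = z**8 + z**5 + z**4 + z**3 + z + 1.
Check for roots in GF(2): P(0) = 1; P(1) = 0 → root.
P(1) = 0, so (z − 1) divides P(z); P is reducible.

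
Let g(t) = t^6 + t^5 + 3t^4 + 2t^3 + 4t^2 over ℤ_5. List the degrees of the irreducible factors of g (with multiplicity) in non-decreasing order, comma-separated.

Roots in ℤ_5: g(0) = 0 → root; g(1) = 1; g(2) = 1; g(3) = 0 → root; g(4) = 0 → root.
Linear factors from roots: (t), (t + 2), (t + 1).
Complete factorization: g(t) = (t)^2·(t + 1)^2·(t + 2)^2.
Factor degrees with multiplicity: 1 + 1 + 1 + 1 + 1 + 1 = 6.

1, 1, 1, 1, 1, 1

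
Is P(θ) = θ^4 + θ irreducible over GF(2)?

No

Check for roots in GF(2): P(0) = 0 → root; P(1) = 0 → root.
P(0) = 0, so (θ) divides P(θ); P is reducible.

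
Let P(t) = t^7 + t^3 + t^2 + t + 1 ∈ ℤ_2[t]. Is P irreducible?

Check for roots in ℤ_2: P(0) = 1; P(1) = 1.
No roots, so no linear factors.
Monic irreducibles of degree 2 over GF(2): t^2 + t + 1.
None of them divide P (all give nonzero remainder).
Monic irreducibles of degree 3 over GF(2): t^3 + t + 1, t^3 + t^2 + 1.
None of them divide P (all give nonzero remainder).
No irreducible factor of degree ≤ 3 exists, so P is irreducible over GF(2).

Yes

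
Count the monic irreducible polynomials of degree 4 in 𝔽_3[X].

The number of monic irreducibles of degree 4 over GF(3) is (1/4)·Σ_{d∣4} μ(4/d) 3^d.
Divisors of 4: 1, 2, 4; μ(4/d) for each: 0, -1, 1.
Σ = − 3^2 + 3^4 = 72.
N = 72/4 = 18.

18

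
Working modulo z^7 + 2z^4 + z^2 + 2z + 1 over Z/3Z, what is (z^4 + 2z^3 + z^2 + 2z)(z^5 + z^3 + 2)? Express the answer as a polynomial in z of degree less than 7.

2z^6 + 2z^4 + z^2 + z + 1

Multiply in Z/3Z[z]: (z^4 + 2z^3 + z^2 + 2z)·(z^5 + z^3 + 2) = z^9 + 2z^8 + 2z^7 + z^6 + z^5 + z^4 + z^3 + 2z^2 + z.
Reduce using z^7 ≡ z^4 + 2z^2 + z + 2 (mod z^7 + 2z^4 + z^2 + 2z + 1).
Reduced: 2z^6 + 2z^4 + z^2 + z + 1.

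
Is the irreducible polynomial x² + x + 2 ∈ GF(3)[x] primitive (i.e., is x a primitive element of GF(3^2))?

Yes

Write f(x) = x² + x + 2.
|GF(3^2)^×| = 3^2 − 1 = 8. Prime factorization: 8 = 2^3.
f is primitive ⇔ x has order 8 in GF(3)[x]/(f), i.e. x^(8/q) ≠ 1 for each prime q | 8.
x^(4) mod f = 2.
None equal 1, so x has full order 8; f is primitive.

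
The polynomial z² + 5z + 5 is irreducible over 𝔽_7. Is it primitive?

Yes

Write f(z) = z² + 5z + 5.
|GF(7^2)^×| = 7^2 − 1 = 48. Prime factorization: 48 = 2^4·3.
f is primitive ⇔ z has order 48 in GF(7)[z]/(f), i.e. z^(48/q) ≠ 1 for each prime q | 48.
z^(24) mod f = 6.
z^(16) mod f = 4.
None equal 1, so z has full order 48; f is primitive.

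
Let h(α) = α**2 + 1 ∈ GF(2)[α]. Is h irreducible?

No

Check for roots in GF(2): h(0) = 1; h(1) = 0 → root.
h(1) = 0, so (α − 1) divides h(α); h is reducible.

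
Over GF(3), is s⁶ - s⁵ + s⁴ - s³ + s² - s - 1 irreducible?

Write g(s) = s⁶ - s⁵ + s⁴ - s³ + s² - s - 1.
Check for roots in GF(3): g(0) = 2; g(1) = 2; g(2) = 2.
No roots, so no linear factors.
Monic irreducibles of degree 2 over GF(3): s² + 1, s² + s - 1, s² - s - 1.
None of them divide g (all give nonzero remainder).
Degree-3 irreducible divisors: test the 8 monic irreducibles of degree 3 over GF(3).
None of them divide g (all give nonzero remainder).
No irreducible factor of degree ≤ 3 exists, so g is irreducible over GF(3).

Yes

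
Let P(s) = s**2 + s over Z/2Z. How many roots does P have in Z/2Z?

Evaluate at each of the 2 elements of Z/2Z:
P(0) = 0 → root; P(1) = 0 → root.
Roots: {0, 1}.

2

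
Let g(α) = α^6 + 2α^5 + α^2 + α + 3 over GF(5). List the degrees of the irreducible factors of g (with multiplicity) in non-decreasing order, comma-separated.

1, 1, 2, 2

Roots in GF(5): g(0) = 3; g(1) = 3; g(2) = 2; g(3) = 0 → root; g(4) = 2.
Linear factors from roots: (α + 2).
Complete factorization: g(α) = (α + 2)^2·(α^2 + 4α + 1)·(α^2 + 4α + 2).
Factor degrees with multiplicity: 1 + 1 + 2 + 2 = 6.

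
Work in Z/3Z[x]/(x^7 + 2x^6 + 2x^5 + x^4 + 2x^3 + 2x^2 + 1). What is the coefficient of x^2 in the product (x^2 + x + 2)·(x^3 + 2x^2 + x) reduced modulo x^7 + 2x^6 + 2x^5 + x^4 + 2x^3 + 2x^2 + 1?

2

Multiply in Z/3Z[x]: (x^2 + x + 2)·(x^3 + 2x^2 + x) = x^5 + 2x^3 + 2x^2 + 2x.
Reduced: x^5 + 2x^3 + 2x^2 + 2x.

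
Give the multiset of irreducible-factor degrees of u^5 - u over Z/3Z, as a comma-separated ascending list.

Write h(u) = u^5 - u.
Roots in Z/3Z: h(0) = 0 → root; h(1) = 0 → root; h(2) = 0 → root.
Linear factors from roots: (u), (u - 1), (u + 1).
Complete factorization: h(u) = (u)·(u + 1)·(u - 1)·(u^2 + 1).
Factor degrees with multiplicity: 1 + 1 + 1 + 2 = 5.

1, 1, 1, 2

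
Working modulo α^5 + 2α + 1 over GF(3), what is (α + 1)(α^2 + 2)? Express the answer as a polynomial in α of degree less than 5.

α^3 + α^2 + 2α + 2

Multiply in GF(3)[α]: (α + 1)·(α^2 + 2) = α^3 + α^2 + 2α + 2.
Reduced: α^3 + α^2 + 2α + 2.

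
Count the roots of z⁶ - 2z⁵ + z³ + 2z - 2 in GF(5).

2

Write g(z) = z⁶ - 2z⁵ + z³ + 2z - 2.
Evaluate at each of the 5 elements of GF(5):
g(0) = 3; g(1) = 0 → root; g(2) = 0 → root; g(3) = 4; g(4) = 3.
Roots: {1, 2}.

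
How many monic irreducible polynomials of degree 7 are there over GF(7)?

117648

By the necklace-counting formula, N_7(7) = (1/7) Σ_{d|7} μ(7/d)·7^d.
Divisors of 7: 1, 7; μ(7/d) for each: -1, 1.
Σ = − 7^1 + 7^7 = 823536.
N = 823536/7 = 117648.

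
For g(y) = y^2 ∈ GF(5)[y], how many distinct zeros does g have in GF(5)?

Evaluate at each of the 5 elements of GF(5):
g(0) = 0 → root; g(1) = 1; g(2) = 4; g(3) = 4; g(4) = 1.
Roots: {0}.

1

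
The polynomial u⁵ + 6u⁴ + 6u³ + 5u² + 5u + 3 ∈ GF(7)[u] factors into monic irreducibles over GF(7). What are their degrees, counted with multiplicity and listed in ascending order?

5

Write h(u) = u⁵ + 6u⁴ + 6u³ + 5u² + 5u + 3.
Complete factorization: h(u) = (u⁵ + 6u⁴ + 6u³ + 5u² + 5u + 3).
Factor degrees with multiplicity: 5 = 5.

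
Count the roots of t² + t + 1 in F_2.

Write h(t) = t² + t + 1.
Evaluate at each of the 2 elements of F_2:
h(0) = 1; h(1) = 1.
No element is a root.

0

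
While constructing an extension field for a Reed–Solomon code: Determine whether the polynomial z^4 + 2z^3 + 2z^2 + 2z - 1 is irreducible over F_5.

Write h(z) = z^4 + 2z^3 + 2z^2 + 2z - 1.
Check for roots in F_5: h(0) = 4; h(1) = 1; h(2) = 3; h(3) = 3; h(4) = 3.
No roots, so no linear factors.
Degree-2 irreducible divisors: test the 10 monic irreducibles of degree 2 over GF(5).
None of them divide h (all give nonzero remainder).
No irreducible factor of degree ≤ 2 exists, so h is irreducible over GF(5).

Yes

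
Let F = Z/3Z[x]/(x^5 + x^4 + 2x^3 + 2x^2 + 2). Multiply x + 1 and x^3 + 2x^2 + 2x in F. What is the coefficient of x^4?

Multiply in Z/3Z[x]: (x + 1)·(x^3 + 2x^2 + 2x) = x^4 + x^2 + 2x.
Reduced: x^4 + x^2 + 2x.

1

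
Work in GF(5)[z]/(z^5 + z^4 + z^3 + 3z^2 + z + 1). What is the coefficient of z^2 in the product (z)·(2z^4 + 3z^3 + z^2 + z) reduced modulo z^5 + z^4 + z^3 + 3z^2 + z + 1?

0

Multiply in GF(5)[z]: (z)·(2z^4 + 3z^3 + z^2 + z) = 2z^5 + 3z^4 + z^3 + z^2.
Reduce using z^5 ≡ 4z^4 + 4z^3 + 2z^2 + 4z + 4 (mod z^5 + z^4 + z^3 + 3z^2 + z + 1).
Reduced: z^4 + 4z^3 + 3z + 3.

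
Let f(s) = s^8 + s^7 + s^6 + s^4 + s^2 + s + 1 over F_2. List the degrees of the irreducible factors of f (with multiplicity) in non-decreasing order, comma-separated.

8

Roots in F_2: f(0) = 1; f(1) = 1.
Complete factorization: f(s) = (s^8 + s^7 + s^6 + s^4 + s^2 + s + 1).
Factor degrees with multiplicity: 8 = 8.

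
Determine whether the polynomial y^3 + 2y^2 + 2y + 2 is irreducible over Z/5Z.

Write g(y) = y^3 + 2y^2 + 2y + 2.
Check for roots in Z/5Z: g(0) = 2; g(1) = 2; g(2) = 2; g(3) = 3; g(4) = 1.
No roots. A degree-3 polynomial over a field with no linear factor is irreducible.

Yes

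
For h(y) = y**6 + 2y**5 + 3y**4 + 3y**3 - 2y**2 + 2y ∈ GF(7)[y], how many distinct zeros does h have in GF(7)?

Evaluate at each of the 7 elements of GF(7):
h(0) = 0 → root; h(1) = 2; h(2) = 0 → root; h(3) = 1; h(4) = 3; h(5) = 5; h(6) = 2.
Roots: {0, 2}.

2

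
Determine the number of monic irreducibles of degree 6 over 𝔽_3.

116

Gauss's count: N_{3}(6) = (1/6) Σ_{d|6} μ(6/d)·3^d.
Divisors of 6: 1, 2, 3, 6; μ(6/d) for each: 1, -1, -1, 1.
Σ = 3^1 − 3^2 − 3^3 + 3^6 = 696.
N = 696/6 = 116.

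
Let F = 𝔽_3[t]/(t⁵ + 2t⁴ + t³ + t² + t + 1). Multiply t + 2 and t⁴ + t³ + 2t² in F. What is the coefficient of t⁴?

Multiply in 𝔽_3[t]: (t + 2)·(t⁴ + t³ + 2t²) = t⁵ + t³ + t².
Reduce using t⁵ ≡ t⁴ + 2t³ + 2t² + 2t + 2 (mod t⁵ + 2t⁴ + t³ + t² + t + 1).
Reduced: t⁴ + 2t + 2.

1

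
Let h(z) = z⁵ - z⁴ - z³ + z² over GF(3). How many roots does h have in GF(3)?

3

Evaluate at each of the 3 elements of GF(3):
h(0) = 0 → root; h(1) = 0 → root; h(2) = 0 → root.
Roots: {0, 1, 2}.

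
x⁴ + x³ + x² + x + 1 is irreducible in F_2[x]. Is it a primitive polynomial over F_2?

Write f(x) = x⁴ + x³ + x² + x + 1.
|GF(2^4)^×| = 2^4 − 1 = 15. Prime factorization: 15 = 3·5.
f is primitive ⇔ x has order 15 in GF(2)[x]/(f), i.e. x^(15/q) ≠ 1 for each prime q | 15.
x^(5) mod f = 1
x^(3) mod f = x³.
Since x^(5) = 1, the order of x divides 5 < 15; not primitive.

No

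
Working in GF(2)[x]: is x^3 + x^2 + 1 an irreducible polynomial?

Write g(x) = x^3 + x^2 + 1.
Check for roots in GF(2): g(0) = 1; g(1) = 1.
No roots. A degree-3 polynomial over a field with no linear factor is irreducible.

Yes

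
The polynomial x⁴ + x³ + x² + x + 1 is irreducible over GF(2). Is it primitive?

No

Write f(x) = x⁴ + x³ + x² + x + 1.
|GF(2^4)^×| = 2^4 − 1 = 15. Prime factorization: 15 = 3·5.
f is primitive ⇔ x has order 15 in GF(2)[x]/(f), i.e. x^(15/q) ≠ 1 for each prime q | 15.
x^(5) mod f = 1
x^(3) mod f = x³.
Since x^(5) = 1, the order of x divides 5 < 15; not primitive.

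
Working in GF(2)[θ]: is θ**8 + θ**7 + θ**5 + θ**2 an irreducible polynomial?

No

Write f(θ) = θ**8 + θ**7 + θ**5 + θ**2.
Check for roots in GF(2): f(0) = 0 → root; f(1) = 0 → root.
f(0) = 0, so (θ) divides f(θ); f is reducible.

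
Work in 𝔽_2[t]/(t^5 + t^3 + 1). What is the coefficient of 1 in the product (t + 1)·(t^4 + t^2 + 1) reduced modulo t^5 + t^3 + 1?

Multiply in 𝔽_2[t]: (t + 1)·(t^4 + t^2 + 1) = t^5 + t^4 + t^3 + t^2 + t + 1.
Reduce using t^5 ≡ t^3 + 1 (mod t^5 + t^3 + 1).
Reduced: t^4 + t^2 + t.

0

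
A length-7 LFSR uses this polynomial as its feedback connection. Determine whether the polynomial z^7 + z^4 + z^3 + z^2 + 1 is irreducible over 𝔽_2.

Yes

Write g(z) = z^7 + z^4 + z^3 + z^2 + 1.
Check for roots in 𝔽_2: g(0) = 1; g(1) = 1.
No roots, so no linear factors.
Monic irreducibles of degree 2 over GF(2): z^2 + z + 1.
None of them divide g (all give nonzero remainder).
Monic irreducibles of degree 3 over GF(2): z^3 + z + 1, z^3 + z^2 + 1.
None of them divide g (all give nonzero remainder).
No irreducible factor of degree ≤ 3 exists, so g is irreducible over GF(2).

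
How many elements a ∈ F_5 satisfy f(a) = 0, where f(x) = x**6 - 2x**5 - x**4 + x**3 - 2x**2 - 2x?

Evaluate at each of the 5 elements of F_5:
f(0) = 0 → root; f(1) = 0 → root; f(2) = 0 → root; f(3) = 0 → root; f(4) = 1.
Roots: {0, 1, 2, 3}.

4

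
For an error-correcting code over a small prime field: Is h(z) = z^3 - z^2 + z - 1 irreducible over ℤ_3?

No

Check for roots in ℤ_3: h(0) = 2; h(1) = 0 → root; h(2) = 2.
h(1) = 0, so (z − 1) divides h(z); h is reducible.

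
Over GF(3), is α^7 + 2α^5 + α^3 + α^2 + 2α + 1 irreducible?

Yes

Write f(α) = α^7 + 2α^5 + α^3 + α^2 + 2α + 1.
Check for roots in GF(3): f(0) = 1; f(1) = 2; f(2) = 2.
No roots, so no linear factors.
Monic irreducibles of degree 2 over GF(3): α^2 + 1, α^2 + α + 2, α^2 + 2α + 2.
None of them divide f (all give nonzero remainder).
Degree-3 irreducible divisors: test the 8 monic irreducibles of degree 3 over GF(3).
None of them divide f (all give nonzero remainder).
No irreducible factor of degree ≤ 3 exists, so f is irreducible over GF(3).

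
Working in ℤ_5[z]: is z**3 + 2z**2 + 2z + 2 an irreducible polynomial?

Write m(z) = z**3 + 2z**2 + 2z + 2.
Check for roots in ℤ_5: m(0) = 2; m(1) = 2; m(2) = 2; m(3) = 3; m(4) = 1.
No roots. A degree-3 polynomial over a field with no linear factor is irreducible.

Yes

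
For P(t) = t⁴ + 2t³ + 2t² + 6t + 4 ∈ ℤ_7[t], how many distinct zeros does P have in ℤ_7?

3

Evaluate at each of the 7 elements of ℤ_7:
P(0) = 4; P(1) = 1; P(2) = 0 → root; P(3) = 0 → root; P(4) = 3; P(5) = 0 → root; P(6) = 6.
Roots: {2, 3, 5}.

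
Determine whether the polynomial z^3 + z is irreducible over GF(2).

Write P(z) = z^3 + z.
Check for roots in GF(2): P(0) = 0 → root; P(1) = 0 → root.
P(0) = 0, so (z) divides P(z); P is reducible.

No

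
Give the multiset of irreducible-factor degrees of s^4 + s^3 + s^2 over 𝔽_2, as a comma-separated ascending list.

Write g(s) = s^4 + s^3 + s^2.
Roots in 𝔽_2: g(0) = 0 → root; g(1) = 1.
Linear factors from roots: (s).
Complete factorization: g(s) = (s)^2·(s^2 + s + 1).
Factor degrees with multiplicity: 1 + 1 + 2 = 4.

1, 1, 2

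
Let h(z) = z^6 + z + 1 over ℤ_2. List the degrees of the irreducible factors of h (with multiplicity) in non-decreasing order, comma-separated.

6

Roots in ℤ_2: h(0) = 1; h(1) = 1.
Complete factorization: h(z) = (z^6 + z + 1).
Factor degrees with multiplicity: 6 = 6.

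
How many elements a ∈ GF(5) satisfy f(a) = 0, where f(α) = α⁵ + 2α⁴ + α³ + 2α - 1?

Evaluate at each of the 5 elements of GF(5):
f(0) = 4; f(1) = 0 → root; f(2) = 0 → root; f(3) = 2; f(4) = 2.
Roots: {1, 2}.

2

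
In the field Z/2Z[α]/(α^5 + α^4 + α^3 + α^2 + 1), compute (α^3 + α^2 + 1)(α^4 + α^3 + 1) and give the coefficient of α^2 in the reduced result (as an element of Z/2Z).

1

Multiply in Z/2Z[α]: (α^3 + α^2 + 1)·(α^4 + α^3 + 1) = α^7 + α^5 + α^4 + α^2 + 1.
Reduce using α^5 ≡ α^4 + α^3 + α^2 + 1 (mod α^5 + α^4 + α^3 + α^2 + 1).
Reduced: α^2 + α.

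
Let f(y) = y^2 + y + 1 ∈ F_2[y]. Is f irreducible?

Yes

Check for roots in F_2: f(0) = 1; f(1) = 1.
No roots. A degree-2 polynomial over a field with no linear factor is irreducible.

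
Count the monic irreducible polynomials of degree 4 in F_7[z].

x^(7^4) − x is the product of all monic irreducibles of degree dividing 4; Möbius inversion gives N = (1/4) Σ μ(4/d)·7^d.
Divisors of 4: 1, 2, 4; μ(4/d) for each: 0, -1, 1.
Σ = − 7^2 + 7^4 = 2352.
N = 2352/4 = 588.

588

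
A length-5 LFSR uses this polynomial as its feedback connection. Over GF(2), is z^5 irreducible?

Write m(z) = z^5.
Check for roots in GF(2): m(0) = 0 → root; m(1) = 1.
m(0) = 0, so (z) divides m(z); m is reducible.

No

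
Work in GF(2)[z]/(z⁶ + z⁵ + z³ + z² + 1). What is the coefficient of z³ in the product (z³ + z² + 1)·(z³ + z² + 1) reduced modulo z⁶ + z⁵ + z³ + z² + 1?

Multiply in GF(2)[z]: (z³ + z² + 1)·(z³ + z² + 1) = z⁶ + z⁴ + 1.
Reduce using z⁶ ≡ z⁵ + z³ + z² + 1 (mod z⁶ + z⁵ + z³ + z² + 1).
Reduced: z⁵ + z⁴ + z³ + z².

1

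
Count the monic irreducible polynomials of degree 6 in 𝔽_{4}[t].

The number of monic irreducibles of degree 6 over GF(4) is (1/6)·Σ_{d∣6} μ(6/d) 4^d.
Divisors of 6: 1, 2, 3, 6; μ(6/d) for each: 1, -1, -1, 1.
Σ = 4^1 − 4^2 − 4^3 + 4^6 = 4020.
N = 4020/6 = 670.

670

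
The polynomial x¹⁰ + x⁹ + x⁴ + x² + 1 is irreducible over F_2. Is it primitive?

Write f(x) = x¹⁰ + x⁹ + x⁴ + x² + 1.
|GF(2^10)^×| = 2^10 − 1 = 1023. Prime factorization: 1023 = 3·11·31.
f is primitive ⇔ x has order 1023 in GF(2)[x]/(f), i.e. x^(1023/q) ≠ 1 for each prime q | 1023.
x^(341) mod f = x⁸ + x⁶ + x⁴ + x³ + x² + 1.
x^(93) mod f = x⁷ + x⁶ + x⁵ + x⁴ + x³ + x.
x^(33) mod f = x⁸ + x⁷ + x³ + x² + x + 1.
None equal 1, so x has full order 1023; f is primitive.

Yes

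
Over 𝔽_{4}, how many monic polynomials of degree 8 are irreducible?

By the necklace-counting formula, N_4(8) = (1/8) Σ_{d|8} μ(8/d)·4^d.
Divisors of 8: 1, 2, 4, 8; μ(8/d) for each: 0, 0, -1, 1.
Σ = − 4^4 + 4^8 = 65280.
N = 65280/8 = 8160.

8160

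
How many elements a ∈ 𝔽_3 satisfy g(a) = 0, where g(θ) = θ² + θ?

Evaluate at each of the 3 elements of 𝔽_3:
g(0) = 0 → root; g(1) = 2; g(2) = 0 → root.
Roots: {0, 2}.

2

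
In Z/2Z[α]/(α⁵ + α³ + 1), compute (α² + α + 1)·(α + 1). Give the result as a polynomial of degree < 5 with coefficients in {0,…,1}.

Multiply in Z/2Z[α]: (α² + α + 1)·(α + 1) = α³ + 1.
Reduced: α³ + 1.

α^3 + 1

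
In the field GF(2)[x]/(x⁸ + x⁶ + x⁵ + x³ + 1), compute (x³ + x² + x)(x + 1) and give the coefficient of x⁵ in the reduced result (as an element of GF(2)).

Multiply in GF(2)[x]: (x³ + x² + x)·(x + 1) = x⁴ + x.
Reduced: x⁴ + x.

0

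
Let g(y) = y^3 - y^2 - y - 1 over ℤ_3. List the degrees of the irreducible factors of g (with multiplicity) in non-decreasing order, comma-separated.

Roots in ℤ_3: g(0) = 2; g(1) = 1; g(2) = 1.
Complete factorization: g(y) = (y^3 - y^2 - y - 1).
Factor degrees with multiplicity: 3 = 3.

3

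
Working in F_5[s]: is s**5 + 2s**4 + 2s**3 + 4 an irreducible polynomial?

Yes

Write f(s) = s**5 + 2s**4 + 2s**3 + 4.
Check for roots in F_5: f(0) = 4; f(1) = 4; f(2) = 4; f(3) = 3; f(4) = 3.
No roots, so no linear factors.
Degree-2 irreducible divisors: test the 10 monic irreducibles of degree 2 over GF(5).
None of them divide f (all give nonzero remainder).
No irreducible factor of degree ≤ 2 exists, so f is irreducible over GF(5).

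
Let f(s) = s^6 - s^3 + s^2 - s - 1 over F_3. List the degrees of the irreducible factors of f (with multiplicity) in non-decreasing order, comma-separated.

1, 1, 2, 2

Roots in F_3: f(0) = 2; f(1) = 2; f(2) = 0 → root.
Linear factors from roots: (s + 1).
Complete factorization: f(s) = (s + 1)^2·(s^2 + 1)·(s^2 + s - 1).
Factor degrees with multiplicity: 1 + 1 + 2 + 2 = 6.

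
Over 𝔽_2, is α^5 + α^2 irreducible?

Write g(α) = α^5 + α^2.
Check for roots in 𝔽_2: g(0) = 0 → root; g(1) = 0 → root.
g(0) = 0, so (α) divides g(α); g is reducible.

No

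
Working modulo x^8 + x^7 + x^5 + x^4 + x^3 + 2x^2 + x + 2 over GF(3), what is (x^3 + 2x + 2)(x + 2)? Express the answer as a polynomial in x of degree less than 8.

Multiply in GF(3)[x]: (x^3 + 2x + 2)·(x + 2) = x^4 + 2x^3 + 2x^2 + 1.
Reduced: x^4 + 2x^3 + 2x^2 + 1.

x^4 + 2x^3 + 2x^2 + 1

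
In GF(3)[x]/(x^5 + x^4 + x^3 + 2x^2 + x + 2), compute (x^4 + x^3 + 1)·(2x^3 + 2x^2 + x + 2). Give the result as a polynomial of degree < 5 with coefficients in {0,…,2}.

x^4 + 2x^3 + x^2 + x + 1

Multiply in GF(3)[x]: (x^4 + x^3 + 1)·(2x^3 + 2x^2 + x + 2) = 2x^7 + x^6 + x^3 + 2x^2 + x + 2.
Reduce using x^5 ≡ 2x^4 + 2x^3 + x^2 + 2x + 1 (mod x^5 + x^4 + x^3 + 2x^2 + x + 2).
Reduced: x^4 + 2x^3 + x^2 + x + 1.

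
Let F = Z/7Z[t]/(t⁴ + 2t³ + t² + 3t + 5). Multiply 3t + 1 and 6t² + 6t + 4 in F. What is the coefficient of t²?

Multiply in Z/7Z[t]: (3t + 1)·(6t² + 6t + 4) = 4t³ + 3t² + 4t + 4.
Reduced: 4t³ + 3t² + 4t + 4.

3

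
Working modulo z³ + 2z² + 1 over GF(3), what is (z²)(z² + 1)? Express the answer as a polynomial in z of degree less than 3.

2z^2 + 2z + 2

Multiply in GF(3)[z]: (z²)·(z² + 1) = z⁴ + z².
Reduce using z³ ≡ z² + 2 (mod z³ + 2z² + 1).
Reduced: 2z² + 2z + 2.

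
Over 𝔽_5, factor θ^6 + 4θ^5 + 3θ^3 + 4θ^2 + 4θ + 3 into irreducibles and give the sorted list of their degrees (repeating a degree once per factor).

6

Write h(θ) = θ^6 + 4θ^5 + 3θ^3 + 4θ^2 + 4θ + 3.
Roots in 𝔽_5: h(0) = 3; h(1) = 4; h(2) = 3; h(3) = 3; h(4) = 2.
Complete factorization: h(θ) = (θ^6 + 4θ^5 + 3θ^3 + 4θ^2 + 4θ + 3).
Factor degrees with multiplicity: 6 = 6.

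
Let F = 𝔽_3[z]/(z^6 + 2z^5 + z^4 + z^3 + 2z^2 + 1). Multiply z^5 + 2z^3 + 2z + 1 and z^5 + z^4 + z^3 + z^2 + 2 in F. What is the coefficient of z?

0

Multiply in 𝔽_3[z]: (z^5 + 2z^3 + 2z + 1)·(z^5 + z^4 + z^3 + z^2 + 2) = z^10 + z^9 + z^6 + z^5 + z^3 + z^2 + z + 2.
Reduce using z^6 ≡ z^5 + 2z^4 + 2z^3 + z^2 + 2 (mod z^6 + 2z^5 + z^4 + z^3 + 2z^2 + 1).
Reduced: z^5 + 2z^4 + 2.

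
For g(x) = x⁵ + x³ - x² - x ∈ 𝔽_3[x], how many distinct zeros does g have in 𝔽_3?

2

Evaluate at each of the 3 elements of 𝔽_3:
g(0) = 0 → root; g(1) = 0 → root; g(2) = 1.
Roots: {0, 1}.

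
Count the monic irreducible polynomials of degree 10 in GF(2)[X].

99

Gauss's count: N_{2}(10) = (1/10) Σ_{d|10} μ(10/d)·2^d.
Divisors of 10: 1, 2, 5, 10; μ(10/d) for each: 1, -1, -1, 1.
Σ = 2^1 − 2^2 − 2^5 + 2^10 = 990.
N = 990/10 = 99.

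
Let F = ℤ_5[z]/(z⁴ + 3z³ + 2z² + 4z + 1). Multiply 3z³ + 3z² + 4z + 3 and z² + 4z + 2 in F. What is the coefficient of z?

3

Multiply in ℤ_5[z]: (3z³ + 3z² + 4z + 3)·(z² + 4z + 2) = 3z⁵ + 2z³ + 1.
Reduce using z⁴ ≡ 2z³ + 3z² + z + 4 (mod z⁴ + 3z³ + 2z² + 4z + 1).
Reduced: 3z³ + z² + 3z.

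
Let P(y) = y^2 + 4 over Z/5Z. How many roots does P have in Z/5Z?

Evaluate at each of the 5 elements of Z/5Z:
P(0) = 4; P(1) = 0 → root; P(2) = 3; P(3) = 3; P(4) = 0 → root.
Roots: {1, 4}.

2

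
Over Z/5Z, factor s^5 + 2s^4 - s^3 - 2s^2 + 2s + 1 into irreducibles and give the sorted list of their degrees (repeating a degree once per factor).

Write f(s) = s^5 + 2s^4 - s^3 - 2s^2 + 2s + 1.
Roots in Z/5Z: f(0) = 1; f(1) = 3; f(2) = 3; f(3) = 2; f(4) = 4.
Complete factorization: f(s) = (s^5 + 2s^4 - s^3 - 2s^2 + 2s + 1).
Factor degrees with multiplicity: 5 = 5.

5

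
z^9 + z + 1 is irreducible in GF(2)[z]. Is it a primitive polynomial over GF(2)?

Write f(z) = z^9 + z + 1.
|GF(2^9)^×| = 2^9 − 1 = 511. Prime factorization: 511 = 7·73.
f is primitive ⇔ z has order 511 in GF(2)[z]/(f), i.e. z^(511/q) ≠ 1 for each prime q | 511.
z^(73) mod f = 1
z^(7) mod f = z^7.
Since z^(73) = 1, the order of z divides 73 < 511; not primitive.

No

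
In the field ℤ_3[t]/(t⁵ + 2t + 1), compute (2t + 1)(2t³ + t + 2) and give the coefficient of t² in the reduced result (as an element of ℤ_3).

2

Multiply in ℤ_3[t]: (2t + 1)·(2t³ + t + 2) = t⁴ + 2t³ + 2t² + 2t + 2.
Reduced: t⁴ + 2t³ + 2t² + 2t + 2.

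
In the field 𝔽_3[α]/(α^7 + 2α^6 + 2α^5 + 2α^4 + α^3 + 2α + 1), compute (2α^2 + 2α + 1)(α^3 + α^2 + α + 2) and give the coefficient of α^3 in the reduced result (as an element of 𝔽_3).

2

Multiply in 𝔽_3[α]: (2α^2 + 2α + 1)·(α^3 + α^2 + α + 2) = 2α^5 + α^4 + 2α^3 + α^2 + 2α + 2.
Reduced: 2α^5 + α^4 + 2α^3 + α^2 + 2α + 2.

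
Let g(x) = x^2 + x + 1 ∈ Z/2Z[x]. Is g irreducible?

Check for roots in Z/2Z: g(0) = 1; g(1) = 1.
No roots. A degree-2 polynomial over a field with no linear factor is irreducible.

Yes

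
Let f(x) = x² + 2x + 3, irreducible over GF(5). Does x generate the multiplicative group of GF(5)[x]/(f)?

|GF(5^2)^×| = 5^2 − 1 = 24. Prime factorization: 24 = 2^3·3.
f is primitive ⇔ x has order 24 in GF(5)[x]/(f), i.e. x^(24/q) ≠ 1 for each prime q | 24.
x^(12) mod f = 4.
x^(8) mod f = 4x + 1.
None equal 1, so x has full order 24; f is primitive.

Yes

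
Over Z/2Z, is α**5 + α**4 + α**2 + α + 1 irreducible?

Write g(α) = α**5 + α**4 + α**2 + α + 1.
Check for roots in Z/2Z: g(0) = 1; g(1) = 1.
No roots, so no linear factors.
Monic irreducibles of degree 2 over GF(2): α**2 + α + 1.
None of them divide g (all give nonzero remainder).
No irreducible factor of degree ≤ 2 exists, so g is irreducible over GF(2).

Yes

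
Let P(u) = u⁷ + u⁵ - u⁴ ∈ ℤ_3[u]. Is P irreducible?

Check for roots in ℤ_3: P(0) = 0 → root; P(1) = 1; P(2) = 0 → root.
P(0) = 0, so (u) divides P(u); P is reducible.

No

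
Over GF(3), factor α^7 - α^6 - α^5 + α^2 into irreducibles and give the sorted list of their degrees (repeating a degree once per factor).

Write h(α) = α^7 - α^6 - α^5 + α^2.
Roots in GF(3): h(0) = 0 → root; h(1) = 0 → root; h(2) = 0 → root.
Linear factors from roots: (α), (α - 1), (α + 1).
Complete factorization: h(α) = (α - 1)·(α)^2·(α + 1)^2·(α^2 + α - 1).
Factor degrees with multiplicity: 1 + 1 + 1 + 1 + 1 + 2 = 7.

1, 1, 1, 1, 1, 2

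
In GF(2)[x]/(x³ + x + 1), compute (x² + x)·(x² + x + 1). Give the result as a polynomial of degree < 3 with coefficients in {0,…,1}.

Multiply in GF(2)[x]: (x² + x)·(x² + x + 1) = x⁴ + x.
Reduce using x³ ≡ x + 1 (mod x³ + x + 1).
Reduced: x².

x^2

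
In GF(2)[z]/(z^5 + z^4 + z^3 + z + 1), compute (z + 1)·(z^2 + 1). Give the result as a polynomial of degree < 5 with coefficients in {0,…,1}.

Multiply in GF(2)[z]: (z + 1)·(z^2 + 1) = z^3 + z^2 + z + 1.
Reduced: z^3 + z^2 + z + 1.

z^3 + z^2 + z + 1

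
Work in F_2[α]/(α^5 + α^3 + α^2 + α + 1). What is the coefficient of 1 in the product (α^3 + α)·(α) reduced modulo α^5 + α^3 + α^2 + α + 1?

0

Multiply in F_2[α]: (α^3 + α)·(α) = α^4 + α^2.
Reduced: α^4 + α^2.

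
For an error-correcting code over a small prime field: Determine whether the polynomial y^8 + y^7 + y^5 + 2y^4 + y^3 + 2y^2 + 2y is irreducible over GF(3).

No

Write P(y) = y^8 + y^7 + y^5 + 2y^4 + y^3 + 2y^2 + 2y.
Check for roots in GF(3): P(0) = 0 → root; P(1) = 1; P(2) = 0 → root.
P(0) = 0, so (y) divides P(y); P is reducible.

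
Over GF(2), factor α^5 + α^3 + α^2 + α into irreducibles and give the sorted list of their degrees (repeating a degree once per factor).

1, 1, 3

Write h(α) = α^5 + α^3 + α^2 + α.
Roots in GF(2): h(0) = 0 → root; h(1) = 0 → root.
Linear factors from roots: (α), (α + 1).
Complete factorization: h(α) = (α)·(α + 1)·(α^3 + α^2 + 1).
Factor degrees with multiplicity: 1 + 1 + 3 = 5.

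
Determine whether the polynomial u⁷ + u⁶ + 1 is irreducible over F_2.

Write g(u) = u⁷ + u⁶ + 1.
Check for roots in F_2: g(0) = 1; g(1) = 1.
No roots, so no linear factors.
Monic irreducibles of degree 2 over GF(2): u² + u + 1.
None of them divide g (all give nonzero remainder).
Monic irreducibles of degree 3 over GF(2): u³ + u + 1, u³ + u² + 1.
None of them divide g (all give nonzero remainder).
No irreducible factor of degree ≤ 3 exists, so g is irreducible over GF(2).

Yes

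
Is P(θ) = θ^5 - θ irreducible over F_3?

Check for roots in F_3: P(0) = 0 → root; P(1) = 0 → root; P(2) = 0 → root.
P(0) = 0, so (θ) divides P(θ); P is reducible.

No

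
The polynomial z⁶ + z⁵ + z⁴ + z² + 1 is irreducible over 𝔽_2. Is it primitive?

No

Write f(z) = z⁶ + z⁵ + z⁴ + z² + 1.
|GF(2^6)^×| = 2^6 − 1 = 63. Prime factorization: 63 = 3^2·7.
f is primitive ⇔ z has order 63 in GF(2)[z]/(f), i.e. z^(63/q) ≠ 1 for each prime q | 63.
z^(21) mod f = 1
z^(9) mod f = z³ + 1.
Since z^(21) = 1, the order of z divides 21 < 63; not primitive.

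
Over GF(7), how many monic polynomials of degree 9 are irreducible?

Gauss's count: N_{7}(9) = (1/9) Σ_{d|9} μ(9/d)·7^d.
Divisors of 9: 1, 3, 9; μ(9/d) for each: 0, -1, 1.
Σ = − 7^3 + 7^9 = 40353264.
N = 40353264/9 = 4483696.

4483696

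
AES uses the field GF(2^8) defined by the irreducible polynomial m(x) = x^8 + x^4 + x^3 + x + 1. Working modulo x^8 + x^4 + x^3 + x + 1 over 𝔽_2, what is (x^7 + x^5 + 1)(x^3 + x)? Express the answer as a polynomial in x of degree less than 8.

x^5 + x^2 + x

Multiply in 𝔽_2[x]: (x^7 + x^5 + 1)·(x^3 + x) = x^10 + x^6 + x^3 + x.
Reduce using x^8 ≡ x^4 + x^3 + x + 1 (mod x^8 + x^4 + x^3 + x + 1).
Reduced: x^5 + x^2 + x.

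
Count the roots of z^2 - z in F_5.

2

Write h(z) = z^2 - z.
Evaluate at each of the 5 elements of F_5:
h(0) = 0 → root; h(1) = 0 → root; h(2) = 2; h(3) = 1; h(4) = 2.
Roots: {0, 1}.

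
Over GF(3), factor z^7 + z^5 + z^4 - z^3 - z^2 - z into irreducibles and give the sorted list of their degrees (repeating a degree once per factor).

Write h(z) = z^7 + z^5 + z^4 - z^3 - z^2 - z.
Roots in GF(3): h(0) = 0 → root; h(1) = 0 → root; h(2) = 0 → root.
Linear factors from roots: (z), (z - 1), (z + 1).
Complete factorization: h(z) = (z)·(z - 1)·(z + 1)^2·(z^3 - z^2 + 1).
Factor degrees with multiplicity: 1 + 1 + 1 + 1 + 3 = 7.

1, 1, 1, 1, 3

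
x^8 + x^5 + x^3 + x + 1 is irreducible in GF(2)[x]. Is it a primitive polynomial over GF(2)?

Yes

Write f(x) = x^8 + x^5 + x^3 + x + 1.
|GF(2^8)^×| = 2^8 − 1 = 255. Prime factorization: 255 = 3·5·17.
f is primitive ⇔ x has order 255 in GF(2)[x]/(f), i.e. x^(255/q) ≠ 1 for each prime q | 255.
x^(85) mod f = x^7 + x^6 + x^5 + x^3 + x + 1.
x^(51) mod f = x^4 + x + 1.
x^(15) mod f = x^7 + x^6 + x^5 + 1.
None equal 1, so x has full order 255; f is primitive.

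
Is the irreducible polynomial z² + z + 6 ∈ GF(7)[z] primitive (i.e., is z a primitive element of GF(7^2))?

No

Write f(z) = z² + z + 6.
|GF(7^2)^×| = 7^2 − 1 = 48. Prime factorization: 48 = 2^4·3.
f is primitive ⇔ z has order 48 in GF(7)[z]/(f), i.e. z^(48/q) ≠ 1 for each prime q | 48.
z^(24) mod f = 6.
z^(16) mod f = 1
Since z^(16) = 1, the order of z divides 16 < 48; not primitive.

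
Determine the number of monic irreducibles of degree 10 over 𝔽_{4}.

104754

The number of monic irreducibles of degree 10 over GF(4) is (1/10)·Σ_{d∣10} μ(10/d) 4^d.
Divisors of 10: 1, 2, 5, 10; μ(10/d) for each: 1, -1, -1, 1.
Σ = 4^1 − 4^2 − 4^5 + 4^10 = 1047540.
N = 1047540/10 = 104754.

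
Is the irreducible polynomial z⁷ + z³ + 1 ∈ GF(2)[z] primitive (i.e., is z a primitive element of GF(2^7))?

Write f(z) = z⁷ + z³ + 1.
|GF(2^7)^×| = 2^7 − 1 = 127. Prime factorization: 127 = 127.
f is primitive ⇔ z has order 127 in GF(2)[z]/(f), i.e. z^(127/q) ≠ 1 for each prime q | 127.
z^(1) mod f = z.
None equal 1, so z has full order 127; f is primitive.

Yes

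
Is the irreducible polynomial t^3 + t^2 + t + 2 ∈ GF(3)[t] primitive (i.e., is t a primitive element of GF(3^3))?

Write f(t) = t^3 + t^2 + t + 2.
|GF(3^3)^×| = 3^3 − 1 = 26. Prime factorization: 26 = 2·13.
f is primitive ⇔ t has order 26 in GF(3)[t]/(f), i.e. t^(26/q) ≠ 1 for each prime q | 26.
t^(13) mod f = 1
t^(2) mod f = t^2.
Since t^(13) = 1, the order of t divides 13 < 26; not primitive.

No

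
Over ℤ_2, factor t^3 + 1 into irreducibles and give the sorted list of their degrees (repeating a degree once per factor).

Write h(t) = t^3 + 1.
Roots in ℤ_2: h(0) = 1; h(1) = 0 → root.
Linear factors from roots: (t + 1).
Complete factorization: h(t) = (t + 1)·(t^2 + t + 1).
Factor degrees with multiplicity: 1 + 2 = 3.

1, 2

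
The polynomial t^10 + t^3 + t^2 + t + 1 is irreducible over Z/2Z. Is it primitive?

No

Write f(t) = t^10 + t^3 + t^2 + t + 1.
|GF(2^10)^×| = 2^10 − 1 = 1023. Prime factorization: 1023 = 3·11·31.
f is primitive ⇔ t has order 1023 in GF(2)[t]/(f), i.e. t^(1023/q) ≠ 1 for each prime q | 1023.
t^(341) mod f = 1
t^(93) mod f = t^7 + t^6 + t^5 + t^4 + t^2.
t^(33) mod f = t^5 + t^4 + t^3 + t.
Since t^(341) = 1, the order of t divides 341 < 1023; not primitive.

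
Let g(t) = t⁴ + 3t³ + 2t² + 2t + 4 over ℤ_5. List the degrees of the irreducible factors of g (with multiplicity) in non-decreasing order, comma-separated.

1, 3

Roots in ℤ_5: g(0) = 4; g(1) = 2; g(2) = 1; g(3) = 0 → root; g(4) = 2.
Linear factors from roots: (t + 2).
Complete factorization: g(t) = (t + 2)·(t³ + t² + 2).
Factor degrees with multiplicity: 1 + 3 = 4.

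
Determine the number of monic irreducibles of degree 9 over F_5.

x^(5^9) − x is the product of all monic irreducibles of degree dividing 9; Möbius inversion gives N = (1/9) Σ μ(9/d)·5^d.
Divisors of 9: 1, 3, 9; μ(9/d) for each: 0, -1, 1.
Σ = − 5^3 + 5^9 = 1953000.
N = 1953000/9 = 217000.

217000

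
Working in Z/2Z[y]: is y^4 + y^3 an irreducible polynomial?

Write f(y) = y^4 + y^3.
Check for roots in Z/2Z: f(0) = 0 → root; f(1) = 0 → root.
f(0) = 0, so (y) divides f(y); f is reducible.

No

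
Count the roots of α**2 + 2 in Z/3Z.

2

Write g(α) = α**2 + 2.
Evaluate at each of the 3 elements of Z/3Z:
g(0) = 2; g(1) = 0 → root; g(2) = 0 → root.
Roots: {1, 2}.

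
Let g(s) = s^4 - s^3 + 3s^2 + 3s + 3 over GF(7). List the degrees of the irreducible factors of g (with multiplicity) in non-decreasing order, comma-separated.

2, 2

Complete factorization: g(s) = (s^2 - 3)·(s^2 - s - 1).
Factor degrees with multiplicity: 2 + 2 = 4.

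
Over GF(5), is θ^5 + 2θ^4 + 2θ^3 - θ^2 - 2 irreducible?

Write P(θ) = θ^5 + 2θ^4 + 2θ^3 - θ^2 - 2.
Check for roots in GF(5): P(0) = 3; P(1) = 2; P(2) = 4; P(3) = 3; P(4) = 1.
No roots, so no linear factors.
Degree-2 irreducible divisors: test the 10 monic irreducibles of degree 2 over GF(5).
None of them divide P (all give nonzero remainder).
No irreducible factor of degree ≤ 2 exists, so P is irreducible over GF(5).

Yes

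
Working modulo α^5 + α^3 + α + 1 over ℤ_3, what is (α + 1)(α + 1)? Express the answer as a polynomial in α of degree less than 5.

Multiply in ℤ_3[α]: (α + 1)·(α + 1) = α^2 + 2α + 1.
Reduced: α^2 + 2α + 1.

α^2 + 2α + 1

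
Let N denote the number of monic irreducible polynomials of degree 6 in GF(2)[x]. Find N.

9

By the necklace-counting formula, N_2(6) = (1/6) Σ_{d|6} μ(6/d)·2^d.
Divisors of 6: 1, 2, 3, 6; μ(6/d) for each: 1, -1, -1, 1.
Σ = 2^1 − 2^2 − 2^3 + 2^6 = 54.
N = 54/6 = 9.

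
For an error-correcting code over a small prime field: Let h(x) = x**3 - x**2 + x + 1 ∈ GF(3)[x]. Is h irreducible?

Check for roots in GF(3): h(0) = 1; h(1) = 2; h(2) = 1.
No roots. A degree-3 polynomial over a field with no linear factor is irreducible.

Yes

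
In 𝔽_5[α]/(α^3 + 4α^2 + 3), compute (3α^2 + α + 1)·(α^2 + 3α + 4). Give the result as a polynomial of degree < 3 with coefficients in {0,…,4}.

4α^2 + 3α

Multiply in 𝔽_5[α]: (3α^2 + α + 1)·(α^2 + 3α + 4) = 3α^4 + α^2 + 2α + 4.
Reduce using α^3 ≡ α^2 + 2 (mod α^3 + 4α^2 + 3).
Reduced: 4α^2 + 3α.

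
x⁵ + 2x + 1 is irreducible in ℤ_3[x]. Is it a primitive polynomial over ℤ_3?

Yes

Write f(x) = x⁵ + 2x + 1.
|GF(3^5)^×| = 3^5 − 1 = 242. Prime factorization: 242 = 2·11^2.
f is primitive ⇔ x has order 242 in GF(3)[x]/(f), i.e. x^(242/q) ≠ 1 for each prime q | 242.
x^(121) mod f = 2.
x^(22) mod f = 2x³ + 2x² + x + 1.
None equal 1, so x has full order 242; f is primitive.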